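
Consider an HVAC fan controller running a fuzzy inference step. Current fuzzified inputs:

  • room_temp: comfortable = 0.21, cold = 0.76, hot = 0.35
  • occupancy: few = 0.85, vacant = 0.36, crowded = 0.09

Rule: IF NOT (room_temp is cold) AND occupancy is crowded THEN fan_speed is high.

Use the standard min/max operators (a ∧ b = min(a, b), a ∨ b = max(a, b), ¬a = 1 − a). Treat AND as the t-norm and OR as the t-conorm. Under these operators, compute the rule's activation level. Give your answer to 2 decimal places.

firing strength: ¬cold=1−0.76=0.24, crowded=0.09; AND[min(a, b)] → w = 0.09

0.09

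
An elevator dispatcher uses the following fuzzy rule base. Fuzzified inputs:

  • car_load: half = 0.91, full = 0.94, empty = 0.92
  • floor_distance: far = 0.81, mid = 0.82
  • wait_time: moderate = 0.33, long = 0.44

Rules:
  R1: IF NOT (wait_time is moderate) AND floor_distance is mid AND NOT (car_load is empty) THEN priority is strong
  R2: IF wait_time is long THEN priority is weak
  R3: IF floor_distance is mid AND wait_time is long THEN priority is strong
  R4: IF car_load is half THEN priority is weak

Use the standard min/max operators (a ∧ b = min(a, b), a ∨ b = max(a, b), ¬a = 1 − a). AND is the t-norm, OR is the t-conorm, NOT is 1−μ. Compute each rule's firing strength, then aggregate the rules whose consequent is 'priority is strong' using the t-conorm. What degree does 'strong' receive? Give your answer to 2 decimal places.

R1: ¬moderate=1−0.33=0.67, mid=0.82, ¬empty=1−0.92=0.08; AND[min(a, b)] → w = 0.08
R2: long=0.44 → w = 0.44
R3: mid=0.82, long=0.44; AND[min(a, b)] → w = 0.44
R4: half=0.91 → w = 0.91
Rules with consequent 'strong': {R1, R3} → strengths 0.08, 0.44
Aggregate via t-conorm [max(a, b)]: 0.44

0.44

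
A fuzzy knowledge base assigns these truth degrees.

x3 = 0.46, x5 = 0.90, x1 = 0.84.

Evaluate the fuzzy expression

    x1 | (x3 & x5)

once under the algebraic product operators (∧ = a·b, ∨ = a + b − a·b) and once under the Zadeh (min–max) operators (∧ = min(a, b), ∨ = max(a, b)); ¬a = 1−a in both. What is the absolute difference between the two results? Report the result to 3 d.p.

0.066

Under algebraic product:
  x3 & x5 = a·b on (0.4600, 0.9000) = 0.4140
  x1 | (x3 & x5) = a + b − a·b on (0.8400, 0.4140) = 0.9062
  → value = 0.9062
Under Zadeh (min–max):
  x3 & x5 = min(a, b) on (0.46, 0.90) = 0.46
  x1 | (x3 & x5) = max(a, b) on (0.84, 0.46) = 0.84
  → value = 0.8400
|0.9062 − 0.8400| = 0.066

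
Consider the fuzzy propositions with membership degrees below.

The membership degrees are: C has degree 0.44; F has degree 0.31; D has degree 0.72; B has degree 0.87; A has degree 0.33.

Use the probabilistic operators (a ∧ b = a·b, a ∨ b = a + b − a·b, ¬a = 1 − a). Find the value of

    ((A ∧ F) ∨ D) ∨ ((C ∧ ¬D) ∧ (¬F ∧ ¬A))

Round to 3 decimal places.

A ∧ F = a·b on (0.3300, 0.3100) = 0.1023
(A ∧ F) ∨ D = a + b − a·b on (0.1023, 0.7200) = 0.7486
¬D = 1 − 0.7200 = 0.2800
C ∧ ¬D = a·b on (0.4400, 0.2800) = 0.1232
¬F = 1 − 0.3100 = 0.6900
¬A = 1 − 0.3300 = 0.6700
¬F ∧ ¬A = a·b on (0.6900, 0.6700) = 0.4623
(C ∧ ¬D) ∧ (¬F ∧ ¬A) = a·b on (0.1232, 0.4623) = 0.0570
((A ∧ F) ∨ D) ∨ ((C ∧ ¬D) ∧ (¬F ∧ ¬A)) = a + b − a·b on (0.7486, 0.0570) = 0.7630

0.763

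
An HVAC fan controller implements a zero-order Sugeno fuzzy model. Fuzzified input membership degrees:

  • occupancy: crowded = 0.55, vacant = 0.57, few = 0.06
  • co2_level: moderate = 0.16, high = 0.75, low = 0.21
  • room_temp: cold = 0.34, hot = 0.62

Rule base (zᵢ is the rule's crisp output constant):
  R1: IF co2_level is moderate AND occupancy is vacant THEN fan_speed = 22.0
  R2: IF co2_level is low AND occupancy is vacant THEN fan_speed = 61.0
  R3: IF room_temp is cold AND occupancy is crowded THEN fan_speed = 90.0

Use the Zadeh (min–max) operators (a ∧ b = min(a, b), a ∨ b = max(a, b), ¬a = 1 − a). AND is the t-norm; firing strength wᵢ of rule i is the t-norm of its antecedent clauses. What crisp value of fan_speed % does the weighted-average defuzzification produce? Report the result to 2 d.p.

66.10

R1 (z=22.0): moderate=0.16, vacant=0.57; AND[min(a, b)] → w = 0.16
R2 (z=61.0): low=0.21, vacant=0.57; AND[min(a, b)] → w = 0.21
R3 (z=90.0): cold=0.34, crowded=0.55; AND[min(a, b)] → w = 0.34
Weighted average = (0.16·22.0 + 0.21·61.0 + 0.34·90.0) / (0.16 + 0.21 + 0.34)
  = 46.9300 / 0.7100 = 66.10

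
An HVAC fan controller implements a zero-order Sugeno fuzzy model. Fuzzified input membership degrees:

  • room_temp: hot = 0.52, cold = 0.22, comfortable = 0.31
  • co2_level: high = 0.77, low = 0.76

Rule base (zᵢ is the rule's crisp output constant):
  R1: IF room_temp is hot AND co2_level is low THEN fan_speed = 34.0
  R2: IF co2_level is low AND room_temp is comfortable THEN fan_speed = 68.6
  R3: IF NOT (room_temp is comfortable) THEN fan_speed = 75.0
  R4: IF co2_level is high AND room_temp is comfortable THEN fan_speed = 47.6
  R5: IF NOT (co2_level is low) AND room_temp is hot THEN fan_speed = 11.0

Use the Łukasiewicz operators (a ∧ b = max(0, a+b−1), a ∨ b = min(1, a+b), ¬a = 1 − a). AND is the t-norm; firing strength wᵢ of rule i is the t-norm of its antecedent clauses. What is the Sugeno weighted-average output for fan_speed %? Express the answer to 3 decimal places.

62.393

R1 (z=34.0): hot=0.52, low=0.76; AND[max(0, a+b−1)] → w = 0.28
R2 (z=68.6): low=0.76, comfortable=0.31; AND[max(0, a+b−1)] → w = 0.07
R3 (z=75.0): ¬comfortable=1−0.31=0.69 → w = 0.69
R4 (z=47.6): high=0.77, comfortable=0.31; AND[max(0, a+b−1)] → w = 0.08
R5 (z=11.0): ¬low=1−0.76=0.24, hot=0.52; AND[max(0, a+b−1)] → w = 0.00
Weighted average = (0.28·34.0 + 0.07·68.6 + 0.69·75.0 + 0.08·47.6 + 0.00·11.0) / (0.28 + 0.07 + 0.69 + 0.08 + 0.00)
  = 69.8800 / 1.1200 = 62.393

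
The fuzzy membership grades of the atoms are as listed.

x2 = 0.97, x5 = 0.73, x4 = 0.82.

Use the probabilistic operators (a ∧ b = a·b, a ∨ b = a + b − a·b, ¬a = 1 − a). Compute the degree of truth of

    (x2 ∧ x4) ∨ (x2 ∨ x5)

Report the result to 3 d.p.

x2 ∧ x4 = a·b on (0.9700, 0.8200) = 0.7954
x2 ∨ x5 = a + b − a·b on (0.9700, 0.7300) = 0.9919
(x2 ∧ x4) ∨ (x2 ∨ x5) = a + b − a·b on (0.7954, 0.9919) = 0.9983

0.998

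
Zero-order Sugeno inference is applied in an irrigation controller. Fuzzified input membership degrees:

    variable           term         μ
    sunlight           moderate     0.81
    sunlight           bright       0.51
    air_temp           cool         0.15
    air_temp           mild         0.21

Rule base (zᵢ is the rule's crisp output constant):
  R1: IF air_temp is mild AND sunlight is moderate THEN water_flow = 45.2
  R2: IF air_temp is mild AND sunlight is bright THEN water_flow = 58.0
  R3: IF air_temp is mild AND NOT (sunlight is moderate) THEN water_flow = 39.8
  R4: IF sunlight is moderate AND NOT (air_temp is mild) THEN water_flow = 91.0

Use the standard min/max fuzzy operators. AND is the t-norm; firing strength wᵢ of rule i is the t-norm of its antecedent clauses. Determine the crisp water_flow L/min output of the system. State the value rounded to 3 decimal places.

R1 (z=45.2): mild=0.21, moderate=0.81; AND[min(a, b)] → w = 0.21
R2 (z=58.0): mild=0.21, bright=0.51; AND[min(a, b)] → w = 0.21
R3 (z=39.8): mild=0.21, ¬moderate=1−0.81=0.19; AND[min(a, b)] → w = 0.19
R4 (z=91.0): moderate=0.81, ¬mild=1−0.21=0.79; AND[min(a, b)] → w = 0.79
Weighted average = (0.21·45.2 + 0.21·58.0 + 0.19·39.8 + 0.79·91.0) / (0.21 + 0.21 + 0.19 + 0.79)
  = 101.1240 / 1.4000 = 72.231

72.231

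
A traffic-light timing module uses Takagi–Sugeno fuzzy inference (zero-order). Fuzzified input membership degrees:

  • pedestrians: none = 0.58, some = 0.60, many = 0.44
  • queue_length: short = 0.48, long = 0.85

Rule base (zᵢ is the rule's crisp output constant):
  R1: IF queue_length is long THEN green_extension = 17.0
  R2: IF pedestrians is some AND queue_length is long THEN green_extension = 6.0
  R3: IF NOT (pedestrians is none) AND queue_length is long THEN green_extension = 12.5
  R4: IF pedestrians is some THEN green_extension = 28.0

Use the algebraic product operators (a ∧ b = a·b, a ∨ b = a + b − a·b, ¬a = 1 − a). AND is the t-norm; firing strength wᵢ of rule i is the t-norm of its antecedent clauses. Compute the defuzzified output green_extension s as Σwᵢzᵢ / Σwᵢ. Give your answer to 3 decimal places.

16.734

R1 (z=17.0): long=0.85 → w = 0.8500
R2 (z=6.0): some=0.60, long=0.85; AND[a·b] → w = 0.5100
R3 (z=12.5): ¬none=1−0.58=0.42, long=0.85; AND[a·b] → w = 0.3570
R4 (z=28.0): some=0.60 → w = 0.6000
Weighted average = (0.8500·17.0 + 0.5100·6.0 + 0.3570·12.5 + 0.6000·28.0) / (0.8500 + 0.5100 + 0.3570 + 0.6000)
  = 38.7725 / 2.3170 = 16.734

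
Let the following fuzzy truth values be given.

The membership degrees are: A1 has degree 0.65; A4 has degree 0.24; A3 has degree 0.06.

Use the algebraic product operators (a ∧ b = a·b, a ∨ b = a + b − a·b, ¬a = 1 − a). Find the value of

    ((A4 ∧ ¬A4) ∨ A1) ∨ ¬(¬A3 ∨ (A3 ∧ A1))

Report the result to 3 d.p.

¬A4 = 1 − 0.2400 = 0.7600
A4 ∧ ¬A4 = a·b on (0.2400, 0.7600) = 0.1824
(A4 ∧ ¬A4) ∨ A1 = a + b − a·b on (0.1824, 0.6500) = 0.7138
¬A3 = 1 − 0.0600 = 0.9400
A3 ∧ A1 = a·b on (0.0600, 0.6500) = 0.0390
¬A3 ∨ (A3 ∧ A1) = a + b − a·b on (0.9400, 0.0390) = 0.9423
¬(¬A3 ∨ (A3 ∧ A1)) = 1 − 0.9423 = 0.0577
((A4 ∧ ¬A4) ∨ A1) ∨ ¬(¬A3 ∨ (A3 ∧ A1)) = a + b − a·b on (0.7138, 0.0577) = 0.7303

0.730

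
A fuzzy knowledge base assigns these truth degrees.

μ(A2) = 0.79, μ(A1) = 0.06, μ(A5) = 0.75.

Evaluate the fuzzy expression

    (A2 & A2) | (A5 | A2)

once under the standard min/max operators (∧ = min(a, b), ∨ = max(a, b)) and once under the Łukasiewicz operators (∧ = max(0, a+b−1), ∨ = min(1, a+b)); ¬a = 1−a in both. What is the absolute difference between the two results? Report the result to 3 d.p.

0.210

Under standard min/max:
  A2 & A2 = min(a, b) on (0.79, 0.79) = 0.79
  A5 | A2 = max(a, b) on (0.75, 0.79) = 0.79
  (A2 & A2) | (A5 | A2) = max(a, b) on (0.79, 0.79) = 0.79
  → value = 0.7900
Under Łukasiewicz:
  A2 & A2 = max(0, a+b−1) on (0.79, 0.79) = 0.58
  A5 | A2 = min(1, a+b) on (0.75, 0.79) = 1.00
  (A2 & A2) | (A5 | A2) = min(1, a+b) on (0.58, 1.00) = 1.00
  → value = 1.0000
|0.7900 − 1.0000| = 0.210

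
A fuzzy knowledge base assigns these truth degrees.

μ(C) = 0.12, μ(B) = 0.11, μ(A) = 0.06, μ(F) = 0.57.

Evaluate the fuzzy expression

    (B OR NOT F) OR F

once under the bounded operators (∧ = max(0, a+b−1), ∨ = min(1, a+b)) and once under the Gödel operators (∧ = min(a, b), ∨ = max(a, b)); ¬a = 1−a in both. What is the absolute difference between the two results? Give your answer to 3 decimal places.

0.430

Under bounded:
  NOT F = 1 − 0.57 = 0.43
  B OR NOT F = min(1, a+b) on (0.11, 0.43) = 0.54
  (B OR NOT F) OR F = min(1, a+b) on (0.54, 0.57) = 1.00
  → value = 1.0000
Under Gödel:
  NOT F = 1 − 0.57 = 0.43
  B OR NOT F = max(a, b) on (0.11, 0.43) = 0.43
  (B OR NOT F) OR F = max(a, b) on (0.43, 0.57) = 0.57
  → value = 0.5700
|1.0000 − 0.5700| = 0.430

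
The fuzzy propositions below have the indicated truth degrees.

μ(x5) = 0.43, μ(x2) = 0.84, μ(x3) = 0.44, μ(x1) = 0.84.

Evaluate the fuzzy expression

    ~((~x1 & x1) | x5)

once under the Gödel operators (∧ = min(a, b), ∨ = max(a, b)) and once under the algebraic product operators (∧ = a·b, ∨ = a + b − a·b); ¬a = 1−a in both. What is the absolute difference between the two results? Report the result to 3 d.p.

0.077

Under Gödel:
  ~x1 = 1 − 0.84 = 0.16
  ~x1 & x1 = min(a, b) on (0.16, 0.84) = 0.16
  (~x1 & x1) | x5 = max(a, b) on (0.16, 0.43) = 0.43
  ~((~x1 & x1) | x5) = 1 − 0.43 = 0.57
  → value = 0.5700
Under algebraic product:
  ~x1 = 1 − 0.8400 = 0.1600
  ~x1 & x1 = a·b on (0.1600, 0.8400) = 0.1344
  (~x1 & x1) | x5 = a + b − a·b on (0.1344, 0.4300) = 0.5066
  ~((~x1 & x1) | x5) = 1 − 0.5066 = 0.4934
  → value = 0.4934
|0.5700 − 0.4934| = 0.077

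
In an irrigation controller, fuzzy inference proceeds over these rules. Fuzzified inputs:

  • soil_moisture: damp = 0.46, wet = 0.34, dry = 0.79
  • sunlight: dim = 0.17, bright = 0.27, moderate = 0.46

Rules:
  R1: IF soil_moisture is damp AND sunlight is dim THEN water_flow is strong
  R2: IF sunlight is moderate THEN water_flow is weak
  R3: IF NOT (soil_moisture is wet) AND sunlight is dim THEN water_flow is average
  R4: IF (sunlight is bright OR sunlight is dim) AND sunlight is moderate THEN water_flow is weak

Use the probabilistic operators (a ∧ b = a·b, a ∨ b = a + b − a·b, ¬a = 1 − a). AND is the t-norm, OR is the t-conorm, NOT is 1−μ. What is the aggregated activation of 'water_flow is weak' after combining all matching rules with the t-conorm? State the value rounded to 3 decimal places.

0.558

R1: damp=0.46, dim=0.17; AND[a·b] → w = 0.0782
R2: moderate=0.46 → w = 0.4600
R3: ¬wet=1−0.34=0.66, dim=0.17; AND[a·b] → w = 0.1122
R4: (bright=0.27 OR dim=0.17) = 0.3941; AND[a·b] with moderate=0.46 → w = 0.1813
Rules with consequent 'weak': {R2, R4} → strengths 0.4600, 0.1813
Aggregate via t-conorm [a + b − a·b]: 0.5579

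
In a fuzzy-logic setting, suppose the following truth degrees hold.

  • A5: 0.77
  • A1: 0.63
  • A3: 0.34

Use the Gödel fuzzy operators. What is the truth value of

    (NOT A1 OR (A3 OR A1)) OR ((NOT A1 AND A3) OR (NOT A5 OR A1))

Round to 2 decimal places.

NOT A1 = 1 − 0.63 = 0.37
A3 OR A1 = max(a, b) on (0.34, 0.63) = 0.63
NOT A1 OR (A3 OR A1) = max(a, b) on (0.37, 0.63) = 0.63
NOT A1 = 1 − 0.63 = 0.37
NOT A1 AND A3 = min(a, b) on (0.37, 0.34) = 0.34
NOT A5 = 1 − 0.77 = 0.23
NOT A5 OR A1 = max(a, b) on (0.23, 0.63) = 0.63
(NOT A1 AND A3) OR (NOT A5 OR A1) = max(a, b) on (0.34, 0.63) = 0.63
(NOT A1 OR (A3 OR A1)) OR ((NOT A1 AND A3) OR (NOT A5 OR A1)) = max(a, b) on (0.63, 0.63) = 0.63

0.63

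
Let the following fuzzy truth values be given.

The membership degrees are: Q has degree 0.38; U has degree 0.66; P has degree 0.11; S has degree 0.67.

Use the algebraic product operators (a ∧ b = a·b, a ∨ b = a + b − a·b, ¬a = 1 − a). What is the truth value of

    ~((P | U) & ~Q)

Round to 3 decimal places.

P | U = a + b − a·b on (0.1100, 0.6600) = 0.6974
~Q = 1 − 0.3800 = 0.6200
(P | U) & ~Q = a·b on (0.6974, 0.6200) = 0.4324
~((P | U) & ~Q) = 1 − 0.4324 = 0.5676

0.568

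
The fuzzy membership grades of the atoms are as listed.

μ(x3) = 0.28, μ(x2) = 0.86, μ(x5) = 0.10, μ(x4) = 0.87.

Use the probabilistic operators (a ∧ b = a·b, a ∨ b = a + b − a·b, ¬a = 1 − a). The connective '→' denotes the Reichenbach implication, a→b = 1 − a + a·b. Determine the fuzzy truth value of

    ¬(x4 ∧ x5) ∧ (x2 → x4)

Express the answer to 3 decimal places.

x4 ∧ x5 = a·b on (0.8700, 0.1000) = 0.0870
¬(x4 ∧ x5) = 1 − 0.0870 = 0.9130
x2 → x4  [Reichenbach: 1 − a + a·b] with a=0.8600, b=0.8700 → 0.8882
¬(x4 ∧ x5) ∧ (x2 → x4) = a·b on (0.9130, 0.8882) = 0.8109

0.811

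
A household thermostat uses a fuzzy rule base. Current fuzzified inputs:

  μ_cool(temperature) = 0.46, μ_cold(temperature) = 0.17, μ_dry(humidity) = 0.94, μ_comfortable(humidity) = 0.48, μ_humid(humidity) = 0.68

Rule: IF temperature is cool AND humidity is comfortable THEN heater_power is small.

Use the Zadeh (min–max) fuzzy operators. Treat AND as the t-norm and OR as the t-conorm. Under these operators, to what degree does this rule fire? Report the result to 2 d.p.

0.46

firing strength: cool=0.46, comfortable=0.48; AND[min(a, b)] → w = 0.46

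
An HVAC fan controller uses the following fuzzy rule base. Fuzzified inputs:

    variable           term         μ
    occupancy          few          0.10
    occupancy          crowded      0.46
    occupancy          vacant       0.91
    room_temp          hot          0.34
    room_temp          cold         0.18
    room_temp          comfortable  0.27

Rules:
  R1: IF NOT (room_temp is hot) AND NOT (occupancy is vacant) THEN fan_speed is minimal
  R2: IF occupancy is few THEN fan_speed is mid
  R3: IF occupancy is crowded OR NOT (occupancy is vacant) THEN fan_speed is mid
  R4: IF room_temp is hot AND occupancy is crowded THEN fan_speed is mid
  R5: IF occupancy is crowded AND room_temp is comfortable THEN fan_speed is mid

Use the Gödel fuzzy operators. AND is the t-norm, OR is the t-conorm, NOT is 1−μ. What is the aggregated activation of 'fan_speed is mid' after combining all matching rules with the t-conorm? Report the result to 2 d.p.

0.46

R1: ¬hot=1−0.34=0.66, ¬vacant=1−0.91=0.09; AND[min(a, b)] → w = 0.09
R2: few=0.10 → w = 0.10
R3: crowded=0.46, ¬vacant=1−0.91=0.09; OR[max(a, b)] → w = 0.46
R4: hot=0.34, crowded=0.46; AND[min(a, b)] → w = 0.34
R5: crowded=0.46, comfortable=0.27; AND[min(a, b)] → w = 0.27
Rules with consequent 'mid': {R2, R3, R4, R5} → strengths 0.10, 0.46, 0.34, 0.27
Aggregate via t-conorm [max(a, b)]: 0.46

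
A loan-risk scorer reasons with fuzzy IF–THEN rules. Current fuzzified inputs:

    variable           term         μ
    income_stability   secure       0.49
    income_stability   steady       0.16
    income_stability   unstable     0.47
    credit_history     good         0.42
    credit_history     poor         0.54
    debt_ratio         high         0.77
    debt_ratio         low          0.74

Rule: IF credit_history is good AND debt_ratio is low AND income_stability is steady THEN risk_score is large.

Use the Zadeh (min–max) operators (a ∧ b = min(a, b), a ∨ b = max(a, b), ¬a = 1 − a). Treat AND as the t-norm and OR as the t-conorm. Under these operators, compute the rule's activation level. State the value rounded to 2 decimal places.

0.16

firing strength: good=0.42, low=0.74, steady=0.16; AND[min(a, b)] → w = 0.16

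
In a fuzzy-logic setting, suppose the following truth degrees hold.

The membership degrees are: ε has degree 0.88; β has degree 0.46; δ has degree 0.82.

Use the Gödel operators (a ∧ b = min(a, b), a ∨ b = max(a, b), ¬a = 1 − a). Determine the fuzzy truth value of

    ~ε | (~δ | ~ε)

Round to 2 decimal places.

~ε = 1 − 0.88 = 0.12
~δ = 1 − 0.82 = 0.18
~ε = 1 − 0.88 = 0.12
~δ | ~ε = max(a, b) on (0.18, 0.12) = 0.18
~ε | (~δ | ~ε) = max(a, b) on (0.12, 0.18) = 0.18

0.18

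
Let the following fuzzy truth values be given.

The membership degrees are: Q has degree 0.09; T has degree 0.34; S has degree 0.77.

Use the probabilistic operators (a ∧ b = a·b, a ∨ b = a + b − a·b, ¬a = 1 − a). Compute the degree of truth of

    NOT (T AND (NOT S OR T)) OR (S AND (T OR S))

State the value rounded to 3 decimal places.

NOT S = 1 − 0.7700 = 0.2300
NOT S OR T = a + b − a·b on (0.2300, 0.3400) = 0.4918
T AND (NOT S OR T) = a·b on (0.3400, 0.4918) = 0.1672
NOT (T AND (NOT S OR T)) = 1 − 0.1672 = 0.8328
T OR S = a + b − a·b on (0.3400, 0.7700) = 0.8482
S AND (T OR S) = a·b on (0.7700, 0.8482) = 0.6531
NOT (T AND (NOT S OR T)) OR (S AND (T OR S)) = a + b − a·b on (0.8328, 0.6531) = 0.9420

0.942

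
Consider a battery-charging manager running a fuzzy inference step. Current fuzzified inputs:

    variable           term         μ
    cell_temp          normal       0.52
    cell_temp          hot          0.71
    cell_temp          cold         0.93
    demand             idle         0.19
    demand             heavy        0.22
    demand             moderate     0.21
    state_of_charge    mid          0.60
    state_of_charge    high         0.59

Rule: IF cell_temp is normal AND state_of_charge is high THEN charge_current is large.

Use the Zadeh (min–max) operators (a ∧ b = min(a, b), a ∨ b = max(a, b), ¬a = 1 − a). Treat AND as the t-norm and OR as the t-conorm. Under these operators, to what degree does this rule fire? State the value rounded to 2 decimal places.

firing strength: normal=0.52, high=0.59; AND[min(a, b)] → w = 0.52

0.52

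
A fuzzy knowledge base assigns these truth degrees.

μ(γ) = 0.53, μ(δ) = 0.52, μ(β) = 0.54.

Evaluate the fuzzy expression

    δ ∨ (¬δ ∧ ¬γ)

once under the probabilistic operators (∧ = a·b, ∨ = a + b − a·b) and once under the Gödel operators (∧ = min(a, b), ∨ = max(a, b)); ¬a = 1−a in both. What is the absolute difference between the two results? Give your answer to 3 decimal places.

0.108

Under probabilistic:
  ¬δ = 1 − 0.5200 = 0.4800
  ¬γ = 1 − 0.5300 = 0.4700
  ¬δ ∧ ¬γ = a·b on (0.4800, 0.4700) = 0.2256
  δ ∨ (¬δ ∧ ¬γ) = a + b − a·b on (0.5200, 0.2256) = 0.6283
  → value = 0.6283
Under Gödel:
  ¬δ = 1 − 0.52 = 0.48
  ¬γ = 1 − 0.53 = 0.47
  ¬δ ∧ ¬γ = min(a, b) on (0.48, 0.47) = 0.47
  δ ∨ (¬δ ∧ ¬γ) = max(a, b) on (0.52, 0.47) = 0.52
  → value = 0.5200
|0.6283 − 0.5200| = 0.108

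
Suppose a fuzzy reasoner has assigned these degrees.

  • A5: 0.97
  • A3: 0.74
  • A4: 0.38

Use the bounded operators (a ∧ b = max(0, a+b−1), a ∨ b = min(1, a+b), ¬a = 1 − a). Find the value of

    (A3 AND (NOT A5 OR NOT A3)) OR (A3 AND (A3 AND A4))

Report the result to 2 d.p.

NOT A5 = 1 − 0.97 = 0.03
NOT A3 = 1 − 0.74 = 0.26
NOT A5 OR NOT A3 = min(1, a+b) on (0.03, 0.26) = 0.29
A3 AND (NOT A5 OR NOT A3) = max(0, a+b−1) on (0.74, 0.29) = 0.03
A3 AND A4 = max(0, a+b−1) on (0.74, 0.38) = 0.12
A3 AND (A3 AND A4) = max(0, a+b−1) on (0.74, 0.12) = 0.00
(A3 AND (NOT A5 OR NOT A3)) OR (A3 AND (A3 AND A4)) = min(1, a+b) on (0.03, 0.00) = 0.03

0.03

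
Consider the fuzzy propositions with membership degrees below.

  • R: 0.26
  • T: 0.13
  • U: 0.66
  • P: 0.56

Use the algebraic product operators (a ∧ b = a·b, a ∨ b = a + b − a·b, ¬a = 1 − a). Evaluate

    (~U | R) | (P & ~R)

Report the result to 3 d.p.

~U = 1 − 0.6600 = 0.3400
~U | R = a + b − a·b on (0.3400, 0.2600) = 0.5116
~R = 1 − 0.2600 = 0.7400
P & ~R = a·b on (0.5600, 0.7400) = 0.4144
(~U | R) | (P & ~R) = a + b − a·b on (0.5116, 0.4144) = 0.7140

0.714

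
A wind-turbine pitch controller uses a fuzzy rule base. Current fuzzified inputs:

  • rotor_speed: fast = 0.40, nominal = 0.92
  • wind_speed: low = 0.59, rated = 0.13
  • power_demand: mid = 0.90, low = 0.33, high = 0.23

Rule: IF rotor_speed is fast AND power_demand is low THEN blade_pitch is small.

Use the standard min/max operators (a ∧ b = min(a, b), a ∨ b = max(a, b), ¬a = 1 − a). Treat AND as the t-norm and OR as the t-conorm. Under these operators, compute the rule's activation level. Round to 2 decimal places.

firing strength: fast=0.40, low=0.33; AND[min(a, b)] → w = 0.33

0.33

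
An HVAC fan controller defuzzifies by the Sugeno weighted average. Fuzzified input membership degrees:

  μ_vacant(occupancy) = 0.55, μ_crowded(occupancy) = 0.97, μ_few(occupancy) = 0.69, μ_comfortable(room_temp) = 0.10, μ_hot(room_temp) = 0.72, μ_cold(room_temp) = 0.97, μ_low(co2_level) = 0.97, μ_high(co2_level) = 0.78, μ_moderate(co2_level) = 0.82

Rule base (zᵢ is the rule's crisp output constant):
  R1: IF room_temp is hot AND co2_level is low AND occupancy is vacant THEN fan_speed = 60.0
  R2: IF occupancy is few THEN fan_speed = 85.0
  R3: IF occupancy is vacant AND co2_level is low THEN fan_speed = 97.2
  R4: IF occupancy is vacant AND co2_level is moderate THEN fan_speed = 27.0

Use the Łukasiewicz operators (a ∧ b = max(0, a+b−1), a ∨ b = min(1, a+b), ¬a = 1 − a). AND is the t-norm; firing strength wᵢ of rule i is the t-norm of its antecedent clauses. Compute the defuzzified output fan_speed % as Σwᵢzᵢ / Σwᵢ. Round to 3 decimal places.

R1 (z=60.0): hot=0.72, low=0.97, vacant=0.55; AND[max(0, a+b−1)] → w = 0.24
R2 (z=85.0): few=0.69 → w = 0.69
R3 (z=97.2): vacant=0.55, low=0.97; AND[max(0, a+b−1)] → w = 0.52
R4 (z=27.0): vacant=0.55, moderate=0.82; AND[max(0, a+b−1)] → w = 0.37
Weighted average = (0.24·60.0 + 0.69·85.0 + 0.52·97.2 + 0.37·27.0) / (0.24 + 0.69 + 0.52 + 0.37)
  = 133.5840 / 1.8200 = 73.398

73.398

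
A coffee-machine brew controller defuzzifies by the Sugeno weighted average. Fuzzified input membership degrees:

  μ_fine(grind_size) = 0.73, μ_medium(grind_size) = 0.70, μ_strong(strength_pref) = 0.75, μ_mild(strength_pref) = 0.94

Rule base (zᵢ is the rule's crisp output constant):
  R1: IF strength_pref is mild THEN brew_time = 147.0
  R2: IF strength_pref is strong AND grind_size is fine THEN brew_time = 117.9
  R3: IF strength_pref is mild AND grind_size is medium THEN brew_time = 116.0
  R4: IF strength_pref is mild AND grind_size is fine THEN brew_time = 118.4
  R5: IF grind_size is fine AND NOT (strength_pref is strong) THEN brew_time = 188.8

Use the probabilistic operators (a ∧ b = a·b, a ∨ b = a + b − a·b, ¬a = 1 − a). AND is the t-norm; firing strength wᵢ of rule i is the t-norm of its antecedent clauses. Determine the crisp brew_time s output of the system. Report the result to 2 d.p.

130.97

R1 (z=147.0): mild=0.94 → w = 0.9400
R2 (z=117.9): strong=0.75, fine=0.73; AND[a·b] → w = 0.5475
R3 (z=116.0): mild=0.94, medium=0.70; AND[a·b] → w = 0.6580
R4 (z=118.4): mild=0.94, fine=0.73; AND[a·b] → w = 0.6862
R5 (z=188.8): fine=0.73, ¬strong=1−0.75=0.25; AND[a·b] → w = 0.1825
Weighted average = (0.9400·147.0 + 0.5475·117.9 + 0.6580·116.0 + 0.6862·118.4 + 0.1825·188.8) / (0.9400 + 0.5475 + 0.6580 + 0.6862 + 0.1825)
  = 394.7603 / 3.0142 = 130.97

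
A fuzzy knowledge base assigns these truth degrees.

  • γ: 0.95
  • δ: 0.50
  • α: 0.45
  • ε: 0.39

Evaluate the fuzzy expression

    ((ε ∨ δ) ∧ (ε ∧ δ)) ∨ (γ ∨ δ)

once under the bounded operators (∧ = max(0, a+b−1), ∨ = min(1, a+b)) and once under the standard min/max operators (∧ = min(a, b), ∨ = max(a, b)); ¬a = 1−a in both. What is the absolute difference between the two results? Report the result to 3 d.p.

Under bounded:
  ε ∨ δ = min(1, a+b) on (0.39, 0.50) = 0.89
  ε ∧ δ = max(0, a+b−1) on (0.39, 0.50) = 0.00
  (ε ∨ δ) ∧ (ε ∧ δ) = max(0, a+b−1) on (0.89, 0.00) = 0.00
  γ ∨ δ = min(1, a+b) on (0.95, 0.50) = 1.00
  ((ε ∨ δ) ∧ (ε ∧ δ)) ∨ (γ ∨ δ) = min(1, a+b) on (0.00, 1.00) = 1.00
  → value = 1.0000
Under standard min/max:
  ε ∨ δ = max(a, b) on (0.39, 0.50) = 0.50
  ε ∧ δ = min(a, b) on (0.39, 0.50) = 0.39
  (ε ∨ δ) ∧ (ε ∧ δ) = min(a, b) on (0.50, 0.39) = 0.39
  γ ∨ δ = max(a, b) on (0.95, 0.50) = 0.95
  ((ε ∨ δ) ∧ (ε ∧ δ)) ∨ (γ ∨ δ) = max(a, b) on (0.39, 0.95) = 0.95
  → value = 0.9500
|1.0000 − 0.9500| = 0.050

0.050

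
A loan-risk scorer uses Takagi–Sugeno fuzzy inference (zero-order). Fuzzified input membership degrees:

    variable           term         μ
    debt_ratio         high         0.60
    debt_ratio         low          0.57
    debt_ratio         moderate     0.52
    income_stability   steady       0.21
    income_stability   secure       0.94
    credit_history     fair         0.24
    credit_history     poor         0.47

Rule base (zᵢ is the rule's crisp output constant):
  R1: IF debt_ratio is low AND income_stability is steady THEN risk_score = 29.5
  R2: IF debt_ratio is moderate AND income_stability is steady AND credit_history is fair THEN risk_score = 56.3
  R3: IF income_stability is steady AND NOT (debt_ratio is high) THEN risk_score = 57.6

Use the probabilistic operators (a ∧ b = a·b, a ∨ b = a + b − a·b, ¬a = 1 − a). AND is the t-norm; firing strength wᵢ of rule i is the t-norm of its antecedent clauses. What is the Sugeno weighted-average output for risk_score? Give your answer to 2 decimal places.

R1 (z=29.5): low=0.57, steady=0.21; AND[a·b] → w = 0.1197
R2 (z=56.3): moderate=0.52, steady=0.21, fair=0.24; AND[a·b] → w = 0.0262
R3 (z=57.6): steady=0.21, ¬high=1−0.60=0.40; AND[a·b] → w = 0.0840
Weighted average = (0.1197·29.5 + 0.0262·56.3 + 0.0840·57.6) / (0.1197 + 0.0262 + 0.0840)
  = 9.8451 / 0.2299 = 42.82

42.82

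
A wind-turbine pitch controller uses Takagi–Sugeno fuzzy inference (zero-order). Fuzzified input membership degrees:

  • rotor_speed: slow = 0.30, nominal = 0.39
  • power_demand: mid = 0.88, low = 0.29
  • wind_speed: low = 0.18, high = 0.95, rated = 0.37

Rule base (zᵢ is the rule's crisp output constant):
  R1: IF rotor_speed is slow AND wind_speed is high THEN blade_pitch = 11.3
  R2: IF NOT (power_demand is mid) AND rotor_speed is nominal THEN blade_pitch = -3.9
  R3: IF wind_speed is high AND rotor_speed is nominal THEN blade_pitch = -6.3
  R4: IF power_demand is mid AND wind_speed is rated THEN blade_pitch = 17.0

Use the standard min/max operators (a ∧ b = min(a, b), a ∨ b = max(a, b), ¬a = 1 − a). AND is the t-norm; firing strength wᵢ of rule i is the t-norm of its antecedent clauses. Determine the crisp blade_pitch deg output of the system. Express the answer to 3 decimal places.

R1 (z=11.3): slow=0.30, high=0.95; AND[min(a, b)] → w = 0.30
R2 (z=-3.9): ¬mid=1−0.88=0.12, nominal=0.39; AND[min(a, b)] → w = 0.12
R3 (z=-6.3): high=0.95, nominal=0.39; AND[min(a, b)] → w = 0.39
R4 (z=17.0): mid=0.88, rated=0.37; AND[min(a, b)] → w = 0.37
Weighted average = (0.30·11.3 + 0.12·-3.9 + 0.39·-6.3 + 0.37·17.0) / (0.30 + 0.12 + 0.39 + 0.37)
  = 6.7550 / 1.1800 = 5.725

5.725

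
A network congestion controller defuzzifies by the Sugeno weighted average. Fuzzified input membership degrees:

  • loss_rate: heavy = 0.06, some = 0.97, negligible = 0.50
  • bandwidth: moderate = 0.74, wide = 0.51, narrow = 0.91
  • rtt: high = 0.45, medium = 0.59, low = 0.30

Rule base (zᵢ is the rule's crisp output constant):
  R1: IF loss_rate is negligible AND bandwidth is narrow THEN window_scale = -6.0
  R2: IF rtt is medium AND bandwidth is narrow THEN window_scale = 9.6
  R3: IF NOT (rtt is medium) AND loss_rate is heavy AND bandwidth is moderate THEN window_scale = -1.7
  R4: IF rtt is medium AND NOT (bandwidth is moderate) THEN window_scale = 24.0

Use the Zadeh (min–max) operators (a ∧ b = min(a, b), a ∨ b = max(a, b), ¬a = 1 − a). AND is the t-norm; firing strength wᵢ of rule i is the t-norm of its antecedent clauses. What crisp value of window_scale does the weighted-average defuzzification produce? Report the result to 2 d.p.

R1 (z=-6.0): negligible=0.50, narrow=0.91; AND[min(a, b)] → w = 0.50
R2 (z=9.6): medium=0.59, narrow=0.91; AND[min(a, b)] → w = 0.59
R3 (z=-1.7): ¬medium=1−0.59=0.41, heavy=0.06, moderate=0.74; AND[min(a, b)] → w = 0.06
R4 (z=24.0): medium=0.59, ¬moderate=1−0.74=0.26; AND[min(a, b)] → w = 0.26
Weighted average = (0.50·-6.0 + 0.59·9.6 + 0.06·-1.7 + 0.26·24.0) / (0.50 + 0.59 + 0.06 + 0.26)
  = 8.8020 / 1.4100 = 6.24

6.24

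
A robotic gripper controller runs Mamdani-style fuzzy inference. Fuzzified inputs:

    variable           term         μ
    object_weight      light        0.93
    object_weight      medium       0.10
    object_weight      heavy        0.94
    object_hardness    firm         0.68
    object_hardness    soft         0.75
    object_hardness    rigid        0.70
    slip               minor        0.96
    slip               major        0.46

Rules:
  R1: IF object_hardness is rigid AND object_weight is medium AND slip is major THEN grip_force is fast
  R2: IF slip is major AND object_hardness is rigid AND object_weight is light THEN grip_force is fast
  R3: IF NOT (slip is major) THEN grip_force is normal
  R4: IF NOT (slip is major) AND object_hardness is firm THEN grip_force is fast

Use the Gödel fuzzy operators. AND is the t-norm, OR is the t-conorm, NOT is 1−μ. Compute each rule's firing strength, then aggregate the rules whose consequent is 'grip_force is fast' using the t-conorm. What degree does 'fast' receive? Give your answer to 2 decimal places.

R1: rigid=0.70, medium=0.10, major=0.46; AND[min(a, b)] → w = 0.10
R2: major=0.46, rigid=0.70, light=0.93; AND[min(a, b)] → w = 0.46
R3: ¬major=1−0.46=0.54 → w = 0.54
R4: ¬major=1−0.46=0.54, firm=0.68; AND[min(a, b)] → w = 0.54
Rules with consequent 'fast': {R1, R2, R4} → strengths 0.10, 0.46, 0.54
Aggregate via t-conorm [max(a, b)]: 0.54

0.54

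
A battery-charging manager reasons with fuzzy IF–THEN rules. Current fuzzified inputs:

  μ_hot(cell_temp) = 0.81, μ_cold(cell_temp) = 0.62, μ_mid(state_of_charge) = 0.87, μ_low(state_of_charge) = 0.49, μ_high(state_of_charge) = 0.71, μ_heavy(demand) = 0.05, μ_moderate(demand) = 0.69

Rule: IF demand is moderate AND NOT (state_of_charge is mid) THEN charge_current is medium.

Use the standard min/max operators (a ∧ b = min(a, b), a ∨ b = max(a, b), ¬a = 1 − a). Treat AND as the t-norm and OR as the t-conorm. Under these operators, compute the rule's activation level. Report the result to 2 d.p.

firing strength: moderate=0.69, ¬mid=1−0.87=0.13; AND[min(a, b)] → w = 0.13

0.13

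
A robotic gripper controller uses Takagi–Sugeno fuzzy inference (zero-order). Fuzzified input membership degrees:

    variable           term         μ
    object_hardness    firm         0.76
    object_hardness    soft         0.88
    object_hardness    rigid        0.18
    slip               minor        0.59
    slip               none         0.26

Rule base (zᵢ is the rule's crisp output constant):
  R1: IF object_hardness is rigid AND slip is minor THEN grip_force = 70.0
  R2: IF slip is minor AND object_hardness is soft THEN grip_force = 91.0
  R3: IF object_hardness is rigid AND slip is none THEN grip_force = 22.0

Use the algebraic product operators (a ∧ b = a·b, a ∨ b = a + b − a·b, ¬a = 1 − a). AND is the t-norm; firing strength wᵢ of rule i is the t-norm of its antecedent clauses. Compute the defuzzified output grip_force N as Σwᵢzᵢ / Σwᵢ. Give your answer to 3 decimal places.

82.878

R1 (z=70.0): rigid=0.18, minor=0.59; AND[a·b] → w = 0.1062
R2 (z=91.0): minor=0.59, soft=0.88; AND[a·b] → w = 0.5192
R3 (z=22.0): rigid=0.18, none=0.26; AND[a·b] → w = 0.0468
Weighted average = (0.1062·70.0 + 0.5192·91.0 + 0.0468·22.0) / (0.1062 + 0.5192 + 0.0468)
  = 55.7108 / 0.6722 = 82.878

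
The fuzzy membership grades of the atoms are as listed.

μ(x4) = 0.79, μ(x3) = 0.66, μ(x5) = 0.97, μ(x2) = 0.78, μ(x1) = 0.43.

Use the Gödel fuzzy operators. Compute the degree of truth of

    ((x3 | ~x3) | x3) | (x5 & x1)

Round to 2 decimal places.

~x3 = 1 − 0.66 = 0.34
x3 | ~x3 = max(a, b) on (0.66, 0.34) = 0.66
(x3 | ~x3) | x3 = max(a, b) on (0.66, 0.66) = 0.66
x5 & x1 = min(a, b) on (0.97, 0.43) = 0.43
((x3 | ~x3) | x3) | (x5 & x1) = max(a, b) on (0.66, 0.43) = 0.66

0.66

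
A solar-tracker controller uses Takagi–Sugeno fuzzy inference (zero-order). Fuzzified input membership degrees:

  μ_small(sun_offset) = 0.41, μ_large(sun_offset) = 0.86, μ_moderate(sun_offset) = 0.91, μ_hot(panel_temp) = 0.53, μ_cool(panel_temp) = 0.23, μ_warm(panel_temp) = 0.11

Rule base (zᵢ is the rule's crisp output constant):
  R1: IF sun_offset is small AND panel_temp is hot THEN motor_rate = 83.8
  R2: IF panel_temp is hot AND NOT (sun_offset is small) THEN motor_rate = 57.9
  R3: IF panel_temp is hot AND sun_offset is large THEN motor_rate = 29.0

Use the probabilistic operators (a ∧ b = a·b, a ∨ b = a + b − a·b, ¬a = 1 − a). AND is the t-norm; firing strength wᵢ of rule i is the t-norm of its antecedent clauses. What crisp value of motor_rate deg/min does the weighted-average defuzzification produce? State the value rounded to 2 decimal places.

R1 (z=83.8): small=0.41, hot=0.53; AND[a·b] → w = 0.2173
R2 (z=57.9): hot=0.53, ¬small=1−0.41=0.59; AND[a·b] → w = 0.3127
R3 (z=29.0): hot=0.53, large=0.86; AND[a·b] → w = 0.4558
Weighted average = (0.2173·83.8 + 0.3127·57.9 + 0.4558·29.0) / (0.2173 + 0.3127 + 0.4558)
  = 49.5333 / 0.9858 = 50.25

50.25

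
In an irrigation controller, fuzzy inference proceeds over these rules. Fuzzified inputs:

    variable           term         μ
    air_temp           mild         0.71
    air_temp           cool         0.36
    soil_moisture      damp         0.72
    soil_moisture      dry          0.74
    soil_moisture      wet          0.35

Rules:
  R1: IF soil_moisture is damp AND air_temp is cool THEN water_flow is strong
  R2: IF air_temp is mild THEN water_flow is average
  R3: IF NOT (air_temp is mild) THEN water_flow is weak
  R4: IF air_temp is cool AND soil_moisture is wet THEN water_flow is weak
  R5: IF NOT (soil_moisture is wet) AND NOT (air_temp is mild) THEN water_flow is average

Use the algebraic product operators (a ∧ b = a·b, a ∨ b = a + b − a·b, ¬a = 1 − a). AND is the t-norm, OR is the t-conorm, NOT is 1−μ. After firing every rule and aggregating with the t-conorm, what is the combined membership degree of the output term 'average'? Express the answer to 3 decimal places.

R1: damp=0.72, cool=0.36; AND[a·b] → w = 0.2592
R2: mild=0.71 → w = 0.7100
R3: ¬mild=1−0.71=0.29 → w = 0.2900
R4: cool=0.36, wet=0.35; AND[a·b] → w = 0.1260
R5: ¬wet=1−0.35=0.65, ¬mild=1−0.71=0.29; AND[a·b] → w = 0.1885
Rules with consequent 'average': {R2, R5} → strengths 0.7100, 0.1885
Aggregate via t-conorm [a + b − a·b]: 0.7647

0.765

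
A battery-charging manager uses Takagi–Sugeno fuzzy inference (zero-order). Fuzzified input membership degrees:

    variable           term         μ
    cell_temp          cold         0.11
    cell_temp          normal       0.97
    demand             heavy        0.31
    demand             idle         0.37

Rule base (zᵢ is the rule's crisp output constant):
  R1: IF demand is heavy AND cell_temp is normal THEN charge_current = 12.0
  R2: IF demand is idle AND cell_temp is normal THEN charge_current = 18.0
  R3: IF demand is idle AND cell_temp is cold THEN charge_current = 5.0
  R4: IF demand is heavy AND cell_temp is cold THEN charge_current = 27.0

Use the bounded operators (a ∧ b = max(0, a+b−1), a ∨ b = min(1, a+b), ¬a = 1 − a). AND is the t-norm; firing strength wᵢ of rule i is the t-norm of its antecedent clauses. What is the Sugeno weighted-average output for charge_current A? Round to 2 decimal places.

R1 (z=12.0): heavy=0.31, normal=0.97; AND[max(0, a+b−1)] → w = 0.28
R2 (z=18.0): idle=0.37, normal=0.97; AND[max(0, a+b−1)] → w = 0.34
R3 (z=5.0): idle=0.37, cold=0.11; AND[max(0, a+b−1)] → w = 0.00
R4 (z=27.0): heavy=0.31, cold=0.11; AND[max(0, a+b−1)] → w = 0.00
Weighted average = (0.28·12.0 + 0.34·18.0 + 0.00·5.0 + 0.00·27.0) / (0.28 + 0.34 + 0.00 + 0.00)
  = 9.4800 / 0.6200 = 15.29

15.29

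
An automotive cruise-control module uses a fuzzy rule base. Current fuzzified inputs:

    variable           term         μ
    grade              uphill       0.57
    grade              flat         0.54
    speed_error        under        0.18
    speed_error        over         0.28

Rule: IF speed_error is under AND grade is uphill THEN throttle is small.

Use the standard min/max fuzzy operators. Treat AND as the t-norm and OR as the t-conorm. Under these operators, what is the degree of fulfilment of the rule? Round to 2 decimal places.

firing strength: under=0.18, uphill=0.57; AND[min(a, b)] → w = 0.18

0.18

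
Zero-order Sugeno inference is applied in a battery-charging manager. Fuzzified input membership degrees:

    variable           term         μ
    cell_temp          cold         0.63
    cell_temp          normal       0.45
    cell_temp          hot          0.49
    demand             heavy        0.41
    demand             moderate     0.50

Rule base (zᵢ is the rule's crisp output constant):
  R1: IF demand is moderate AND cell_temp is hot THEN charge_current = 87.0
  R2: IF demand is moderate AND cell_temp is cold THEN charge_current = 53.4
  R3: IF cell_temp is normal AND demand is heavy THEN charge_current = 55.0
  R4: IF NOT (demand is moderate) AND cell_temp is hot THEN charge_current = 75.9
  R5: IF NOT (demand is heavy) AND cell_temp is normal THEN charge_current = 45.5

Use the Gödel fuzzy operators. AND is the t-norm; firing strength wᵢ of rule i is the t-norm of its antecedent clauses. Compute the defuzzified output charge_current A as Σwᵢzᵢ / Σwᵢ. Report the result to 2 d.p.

R1 (z=87.0): moderate=0.50, hot=0.49; AND[min(a, b)] → w = 0.49
R2 (z=53.4): moderate=0.50, cold=0.63; AND[min(a, b)] → w = 0.50
R3 (z=55.0): normal=0.45, heavy=0.41; AND[min(a, b)] → w = 0.41
R4 (z=75.9): ¬moderate=1−0.50=0.50, hot=0.49; AND[min(a, b)] → w = 0.49
R5 (z=45.5): ¬heavy=1−0.41=0.59, normal=0.45; AND[min(a, b)] → w = 0.45
Weighted average = (0.49·87.0 + 0.50·53.4 + 0.41·55.0 + 0.49·75.9 + 0.45·45.5) / (0.49 + 0.50 + 0.41 + 0.49 + 0.45)
  = 149.5460 / 2.3400 = 63.91

63.91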